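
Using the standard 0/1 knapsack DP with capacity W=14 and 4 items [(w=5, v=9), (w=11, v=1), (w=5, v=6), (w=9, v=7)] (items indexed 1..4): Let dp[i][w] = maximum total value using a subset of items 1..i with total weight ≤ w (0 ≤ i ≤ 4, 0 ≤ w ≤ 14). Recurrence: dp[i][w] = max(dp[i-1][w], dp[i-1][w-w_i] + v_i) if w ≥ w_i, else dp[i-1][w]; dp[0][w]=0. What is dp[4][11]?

15

i\w   0   1   2   3   4   5   6   7   8   9  10  11  12  13  14
  0   0   0   0   0   0   0   0   0   0   0   0   0   0   0   0
  1   0   0   0   0   0   9   9   9   9   9   9   9   9   9   9
  2   0   0   0   0   0   9   9   9   9   9   9   9   9   9   9
  3   0   0   0   0   0   9   9   9   9   9  15  15  15  15  15
  4   0   0   0   0   0   9   9   9   9   9  15  15  15  15  16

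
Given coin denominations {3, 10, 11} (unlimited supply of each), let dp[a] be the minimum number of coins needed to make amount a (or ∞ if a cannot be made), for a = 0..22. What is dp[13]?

 a  0  1  2  3  4  5  6  7  8  9 10 11 12 13 14 15 16 17 18 19 20 21 22
dp  0  -  -  1  -  -  2  -  -  3  1  1  4  2  2  5  3  3  6  4  2  2  2
(- denotes ∞ / unreachable)

2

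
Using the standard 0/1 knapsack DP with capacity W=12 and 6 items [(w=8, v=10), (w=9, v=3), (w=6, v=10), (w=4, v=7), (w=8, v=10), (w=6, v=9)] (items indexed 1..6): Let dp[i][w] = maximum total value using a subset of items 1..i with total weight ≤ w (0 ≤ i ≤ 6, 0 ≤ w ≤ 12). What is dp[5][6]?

i\w   0   1   2   3   4   5   6   7   8   9  10  11  12
  0   0   0   0   0   0   0   0   0   0   0   0   0   0
  1   0   0   0   0   0   0   0   0  10  10  10  10  10
  2   0   0   0   0   0   0   0   0  10  10  10  10  10
  3   0   0   0   0   0   0  10  10  10  10  10  10  10
  4   0   0   0   0   7   7  10  10  10  10  17  17  17
  5   0   0   0   0   7   7  10  10  10  10  17  17  17
  6   0   0   0   0   7   7  10  10  10  10  17  17  19

10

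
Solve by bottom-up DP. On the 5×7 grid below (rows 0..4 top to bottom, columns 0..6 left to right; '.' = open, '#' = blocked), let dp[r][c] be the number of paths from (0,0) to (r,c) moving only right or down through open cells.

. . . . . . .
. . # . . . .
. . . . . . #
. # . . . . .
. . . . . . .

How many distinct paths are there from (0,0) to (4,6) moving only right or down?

68

r\c   0   1   2   3   4   5   6
  0   1   1   1   1   1   1   1
  1   1   2   0   1   2   3   4
  2   1   3   3   4   6   9   0
  3   1   0   3   7  13  22  22
  4   1   1   4  11  24  46  68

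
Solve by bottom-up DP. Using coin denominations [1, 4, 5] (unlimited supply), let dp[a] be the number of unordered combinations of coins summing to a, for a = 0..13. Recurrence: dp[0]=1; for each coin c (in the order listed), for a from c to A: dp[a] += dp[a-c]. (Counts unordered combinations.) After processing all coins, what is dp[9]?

after  coin     0     1     2     3     4     5     6     7     8     9    10    11    12    13
          1     1     1     1     1     1     1     1     1     1     1     1     1     1     1
          4     1     1     1     1     2     2     2     2     3     3     3     3     4     4
          5     1     1     1     1     2     3     3     3     4     5     6     6     7     8

5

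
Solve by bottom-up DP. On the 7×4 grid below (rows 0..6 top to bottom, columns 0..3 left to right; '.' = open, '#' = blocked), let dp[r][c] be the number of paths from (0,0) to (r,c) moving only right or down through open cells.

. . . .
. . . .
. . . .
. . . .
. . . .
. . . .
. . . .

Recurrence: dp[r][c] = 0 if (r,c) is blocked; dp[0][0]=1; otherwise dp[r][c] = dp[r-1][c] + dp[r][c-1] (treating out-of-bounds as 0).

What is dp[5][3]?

56

r\c   0   1   2   3
  0   1   1   1   1
  1   1   2   3   4
  2   1   3   6  10
  3   1   4  10  20
  4   1   5  15  35
  5   1   6  21  56
  6   1   7  28  84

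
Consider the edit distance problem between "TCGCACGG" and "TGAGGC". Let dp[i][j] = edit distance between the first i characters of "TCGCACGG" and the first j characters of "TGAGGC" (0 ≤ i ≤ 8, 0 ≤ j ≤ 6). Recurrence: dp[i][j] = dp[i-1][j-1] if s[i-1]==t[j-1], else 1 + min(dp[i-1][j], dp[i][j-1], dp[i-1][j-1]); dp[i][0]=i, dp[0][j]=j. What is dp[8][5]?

   ''  T  G  A  G  G  C
''  0  1  2  3  4  5  6
 T  1  0  1  2  3  4  5
 C  2  1  1  2  3  4  4
 G  3  2  1  2  2  3  4
 C  4  3  2  2  3  3  3
 A  5  4  3  2  3  4  4
 C  6  5  4  3  3  4  4
 G  7  6  5  4  3  3  4
 G  8  7  6  5  4  3  4

3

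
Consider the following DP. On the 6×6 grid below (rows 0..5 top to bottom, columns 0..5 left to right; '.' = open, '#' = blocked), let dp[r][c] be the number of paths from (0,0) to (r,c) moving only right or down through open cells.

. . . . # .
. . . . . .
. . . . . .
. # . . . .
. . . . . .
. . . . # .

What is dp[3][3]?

16

r\c   0   1   2   3   4   5
  0   1   1   1   1   0   0
  1   1   2   3   4   4   4
  2   1   3   6  10  14  18
  3   1   0   6  16  30  48
  4   1   1   7  23  53 101
  5   1   2   9  32   0 101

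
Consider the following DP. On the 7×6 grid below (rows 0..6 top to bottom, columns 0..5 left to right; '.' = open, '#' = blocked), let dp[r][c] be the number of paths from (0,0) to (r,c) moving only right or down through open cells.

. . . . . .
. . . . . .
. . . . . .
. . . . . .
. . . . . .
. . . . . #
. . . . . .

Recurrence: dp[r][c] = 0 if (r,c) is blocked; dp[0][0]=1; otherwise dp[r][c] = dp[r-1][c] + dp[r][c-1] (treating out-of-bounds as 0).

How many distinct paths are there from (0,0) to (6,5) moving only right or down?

r\c   0   1   2   3   4   5
  0   1   1   1   1   1   1
  1   1   2   3   4   5   6
  2   1   3   6  10  15  21
  3   1   4  10  20  35  56
  4   1   5  15  35  70 126
  5   1   6  21  56 126   0
  6   1   7  28  84 210 210

210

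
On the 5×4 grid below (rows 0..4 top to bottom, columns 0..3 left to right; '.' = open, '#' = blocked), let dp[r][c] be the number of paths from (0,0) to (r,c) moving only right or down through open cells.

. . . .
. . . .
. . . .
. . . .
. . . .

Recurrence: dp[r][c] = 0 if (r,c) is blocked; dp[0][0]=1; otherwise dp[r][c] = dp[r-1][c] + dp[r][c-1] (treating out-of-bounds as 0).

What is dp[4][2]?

r\c   0   1   2   3
  0   1   1   1   1
  1   1   2   3   4
  2   1   3   6  10
  3   1   4  10  20
  4   1   5  15  35

15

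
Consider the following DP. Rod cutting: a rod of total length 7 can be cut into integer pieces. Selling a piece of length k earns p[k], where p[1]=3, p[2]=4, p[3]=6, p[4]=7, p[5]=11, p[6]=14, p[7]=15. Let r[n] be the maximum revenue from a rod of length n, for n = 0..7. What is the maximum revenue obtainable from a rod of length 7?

   n    0    1    2    3    4    5    6    7
r[n]    0    3    6    9   12   15   18   21

21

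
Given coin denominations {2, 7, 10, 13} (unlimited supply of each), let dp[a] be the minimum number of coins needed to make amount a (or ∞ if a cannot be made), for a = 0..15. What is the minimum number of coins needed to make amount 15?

2

 a  0  1  2  3  4  5  6  7  8  9 10 11 12 13 14 15
dp  0  -  1  -  2  -  3  1  4  2  1  3  2  1  2  2
(- denotes ∞ / unreachable)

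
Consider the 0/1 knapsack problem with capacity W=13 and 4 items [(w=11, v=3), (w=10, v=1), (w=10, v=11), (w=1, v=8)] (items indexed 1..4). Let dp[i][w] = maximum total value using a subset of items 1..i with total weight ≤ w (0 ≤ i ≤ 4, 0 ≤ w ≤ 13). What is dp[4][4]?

i\w   0   1   2   3   4   5   6   7   8   9  10  11  12  13
  0   0   0   0   0   0   0   0   0   0   0   0   0   0   0
  1   0   0   0   0   0   0   0   0   0   0   0   3   3   3
  2   0   0   0   0   0   0   0   0   0   0   1   3   3   3
  3   0   0   0   0   0   0   0   0   0   0  11  11  11  11
  4   0   8   8   8   8   8   8   8   8   8  11  19  19  19

8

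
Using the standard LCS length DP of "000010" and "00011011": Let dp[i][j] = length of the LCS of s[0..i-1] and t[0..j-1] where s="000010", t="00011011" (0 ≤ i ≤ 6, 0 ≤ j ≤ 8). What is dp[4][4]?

   ''  0  0  0  1  1  0  1  1
''  0  0  0  0  0  0  0  0  0
 0  0  1  1  1  1  1  1  1  1
 0  0  1  2  2  2  2  2  2  2
 0  0  1  2  3  3  3  3  3  3
 0  0  1  2  3  3  3  4  4  4
 1  0  1  2  3  4  4  4  5  5
 0  0  1  2  3  4  4  5  5  5

3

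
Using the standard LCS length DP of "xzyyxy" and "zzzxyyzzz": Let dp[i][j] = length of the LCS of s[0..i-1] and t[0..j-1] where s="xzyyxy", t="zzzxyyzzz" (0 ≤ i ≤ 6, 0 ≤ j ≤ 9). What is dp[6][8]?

3

   ''  z  z  z  x  y  y  z  z  z
''  0  0  0  0  0  0  0  0  0  0
 x  0  0  0  0  1  1  1  1  1  1
 z  0  1  1  1  1  1  1  2  2  2
 y  0  1  1  1  1  2  2  2  2  2
 y  0  1  1  1  1  2  3  3  3  3
 x  0  1  1  1  2  2  3  3  3  3
 y  0  1  1  1  2  3  3  3  3  3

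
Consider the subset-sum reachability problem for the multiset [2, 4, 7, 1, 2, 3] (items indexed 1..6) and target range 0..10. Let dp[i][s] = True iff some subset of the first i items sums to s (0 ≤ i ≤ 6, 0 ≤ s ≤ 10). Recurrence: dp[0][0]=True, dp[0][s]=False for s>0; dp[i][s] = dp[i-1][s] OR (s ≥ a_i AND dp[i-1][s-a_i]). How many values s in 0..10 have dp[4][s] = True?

i\s   0   1   2   3   4   5   6   7   8   9  10
  0   T   F   F   F   F   F   F   F   F   F   F
  1   T   F   T   F   F   F   F   F   F   F   F
  2   T   F   T   F   T   F   T   F   F   F   F
  3   T   F   T   F   T   F   T   T   F   T   F
  4   T   T   T   T   T   T   T   T   T   T   T
  5   T   T   T   T   T   T   T   T   T   T   T
  6   T   T   T   T   T   T   T   T   T   T   T

11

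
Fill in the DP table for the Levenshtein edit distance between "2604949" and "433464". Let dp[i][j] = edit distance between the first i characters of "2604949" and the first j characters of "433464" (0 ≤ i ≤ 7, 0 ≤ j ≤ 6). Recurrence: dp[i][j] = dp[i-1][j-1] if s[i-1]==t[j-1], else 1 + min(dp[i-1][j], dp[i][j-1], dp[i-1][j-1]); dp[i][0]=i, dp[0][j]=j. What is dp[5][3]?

5

   ''  4  3  3  4  6  4
''  0  1  2  3  4  5  6
 2  1  1  2  3  4  5  6
 6  2  2  2  3  4  4  5
 0  3  3  3  3  4  5  5
 4  4  3  4  4  3  4  5
 9  5  4  4  5  4  4  5
 4  6  5  5  5  5  5  4
 9  7  6  6  6  6  6  5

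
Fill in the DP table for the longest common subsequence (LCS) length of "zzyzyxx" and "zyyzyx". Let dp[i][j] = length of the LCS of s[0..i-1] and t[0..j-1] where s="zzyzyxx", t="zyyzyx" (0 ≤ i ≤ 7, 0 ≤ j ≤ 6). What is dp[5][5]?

4

   ''  z  y  y  z  y  x
''  0  0  0  0  0  0  0
 z  0  1  1  1  1  1  1
 z  0  1  1  1  2  2  2
 y  0  1  2  2  2  3  3
 z  0  1  2  2  3  3  3
 y  0  1  2  3  3  4  4
 x  0  1  2  3  3  4  5
 x  0  1  2  3  3  4  5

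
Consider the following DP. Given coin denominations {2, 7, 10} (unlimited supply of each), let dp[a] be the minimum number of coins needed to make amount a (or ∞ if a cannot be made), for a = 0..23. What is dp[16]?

3

 a  0  1  2  3  4  5  6  7  8  9 10 11 12 13 14 15 16 17 18 19 20 21 22 23
dp  0  -  1  -  2  -  3  1  4  2  1  3  2  4  2  5  3  2  4  3  2  3  3  4
(- denotes ∞ / unreachable)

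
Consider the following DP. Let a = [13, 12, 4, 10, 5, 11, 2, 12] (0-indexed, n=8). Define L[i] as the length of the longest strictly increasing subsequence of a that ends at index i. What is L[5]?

3

   i    0    1    2    3    4    5    6    7
a[i]   13   12    4   10    5   11    2   12
L[i]    1    1    1    2    2    3    1    4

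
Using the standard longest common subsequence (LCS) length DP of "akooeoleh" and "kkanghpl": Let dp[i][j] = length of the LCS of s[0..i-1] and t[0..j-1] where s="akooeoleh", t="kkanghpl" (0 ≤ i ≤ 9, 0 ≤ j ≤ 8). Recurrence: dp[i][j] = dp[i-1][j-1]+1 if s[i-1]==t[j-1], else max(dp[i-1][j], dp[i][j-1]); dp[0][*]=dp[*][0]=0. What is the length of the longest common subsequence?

2

   ''  k  k  a  n  g  h  p  l
''  0  0  0  0  0  0  0  0  0
 a  0  0  0  1  1  1  1  1  1
 k  0  1  1  1  1  1  1  1  1
 o  0  1  1  1  1  1  1  1  1
 o  0  1  1  1  1  1  1  1  1
 e  0  1  1  1  1  1  1  1  1
 o  0  1  1  1  1  1  1  1  1
 l  0  1  1  1  1  1  1  1  2
 e  0  1  1  1  1  1  1  1  2
 h  0  1  1  1  1  1  2  2  2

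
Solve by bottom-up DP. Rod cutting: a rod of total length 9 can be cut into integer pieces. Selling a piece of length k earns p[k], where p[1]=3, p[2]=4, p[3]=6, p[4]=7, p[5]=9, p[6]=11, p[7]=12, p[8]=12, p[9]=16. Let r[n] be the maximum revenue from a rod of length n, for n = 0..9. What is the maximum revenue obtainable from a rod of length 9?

27

   n    0    1    2    3    4    5    6    7    8    9
r[n]    0    3    6    9   12   15   18   21   24   27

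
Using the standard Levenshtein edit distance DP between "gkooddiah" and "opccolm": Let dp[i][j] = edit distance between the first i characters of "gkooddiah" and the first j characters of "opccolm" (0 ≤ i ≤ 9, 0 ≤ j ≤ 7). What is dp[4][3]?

   ''  o  p  c  c  o  l  m
''  0  1  2  3  4  5  6  7
 g  1  1  2  3  4  5  6  7
 k  2  2  2  3  4  5  6  7
 o  3  2  3  3  4  4  5  6
 o  4  3  3  4  4  4  5  6
 d  5  4  4  4  5  5  5  6
 d  6  5  5  5  5  6  6  6
 i  7  6  6  6  6  6  7  7
 a  8  7  7  7  7  7  7  8
 h  9  8  8  8  8  8  8  8

4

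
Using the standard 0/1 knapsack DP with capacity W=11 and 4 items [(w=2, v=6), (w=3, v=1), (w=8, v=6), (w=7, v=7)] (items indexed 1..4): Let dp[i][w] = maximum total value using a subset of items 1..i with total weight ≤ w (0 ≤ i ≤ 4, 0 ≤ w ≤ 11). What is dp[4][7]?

i\w   0   1   2   3   4   5   6   7   8   9  10  11
  0   0   0   0   0   0   0   0   0   0   0   0   0
  1   0   0   6   6   6   6   6   6   6   6   6   6
  2   0   0   6   6   6   7   7   7   7   7   7   7
  3   0   0   6   6   6   7   7   7   7   7  12  12
  4   0   0   6   6   6   7   7   7   7  13  13  13

7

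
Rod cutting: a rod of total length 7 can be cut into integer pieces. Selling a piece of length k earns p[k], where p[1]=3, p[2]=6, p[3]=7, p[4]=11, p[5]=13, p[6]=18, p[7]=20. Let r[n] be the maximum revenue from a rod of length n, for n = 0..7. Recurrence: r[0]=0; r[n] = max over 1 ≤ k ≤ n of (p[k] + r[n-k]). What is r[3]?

9

   n    0    1    2    3    4    5    6    7
r[n]    0    3    6    9   12   15   18   21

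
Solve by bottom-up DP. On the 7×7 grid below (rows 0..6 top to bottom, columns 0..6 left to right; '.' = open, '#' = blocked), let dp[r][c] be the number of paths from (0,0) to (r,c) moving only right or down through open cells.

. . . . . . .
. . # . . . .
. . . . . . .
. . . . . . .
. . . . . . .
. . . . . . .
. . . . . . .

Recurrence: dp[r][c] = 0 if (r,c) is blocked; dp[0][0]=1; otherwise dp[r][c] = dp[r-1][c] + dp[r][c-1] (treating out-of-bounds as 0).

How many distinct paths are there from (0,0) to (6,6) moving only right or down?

546

r\c   0   1   2   3   4   5   6
  0   1   1   1   1   1   1   1
  1   1   2   0   1   2   3   4
  2   1   3   3   4   6   9  13
  3   1   4   7  11  17  26  39
  4   1   5  12  23  40  66 105
  5   1   6  18  41  81 147 252
  6   1   7  25  66 147 294 546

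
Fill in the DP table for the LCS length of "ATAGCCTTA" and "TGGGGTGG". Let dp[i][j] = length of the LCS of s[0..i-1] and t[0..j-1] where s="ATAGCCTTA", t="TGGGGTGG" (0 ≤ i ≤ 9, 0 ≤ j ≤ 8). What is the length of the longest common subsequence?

3

   ''  T  G  G  G  G  T  G  G
''  0  0  0  0  0  0  0  0  0
 A  0  0  0  0  0  0  0  0  0
 T  0  1  1  1  1  1  1  1  1
 A  0  1  1  1  1  1  1  1  1
 G  0  1  2  2  2  2  2  2  2
 C  0  1  2  2  2  2  2  2  2
 C  0  1  2  2  2  2  2  2  2
 T  0  1  2  2  2  2  3  3  3
 T  0  1  2  2  2  2  3  3  3
 A  0  1  2  2  2  2  3  3  3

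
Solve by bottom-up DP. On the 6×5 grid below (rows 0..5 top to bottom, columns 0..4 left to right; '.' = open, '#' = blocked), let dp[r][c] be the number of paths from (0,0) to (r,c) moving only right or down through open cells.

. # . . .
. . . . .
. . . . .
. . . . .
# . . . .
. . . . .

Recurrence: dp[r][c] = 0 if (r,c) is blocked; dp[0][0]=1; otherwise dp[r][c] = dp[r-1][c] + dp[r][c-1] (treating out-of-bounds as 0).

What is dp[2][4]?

r\c   0   1   2   3   4
  0   1   0   0   0   0
  1   1   1   1   1   1
  2   1   2   3   4   5
  3   1   3   6  10  15
  4   0   3   9  19  34
  5   0   3  12  31  65

5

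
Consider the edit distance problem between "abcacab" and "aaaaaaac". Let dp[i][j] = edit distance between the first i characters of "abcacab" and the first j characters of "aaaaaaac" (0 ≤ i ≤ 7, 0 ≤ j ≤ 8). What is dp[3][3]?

   ''  a  a  a  a  a  a  a  c
''  0  1  2  3  4  5  6  7  8
 a  1  0  1  2  3  4  5  6  7
 b  2  1  1  2  3  4  5  6  7
 c  3  2  2  2  3  4  5  6  6
 a  4  3  2  2  2  3  4  5  6
 c  5  4  3  3  3  3  4  5  5
 a  6  5  4  3  3  3  3  4  5
 b  7  6  5  4  4  4  4  4  5

2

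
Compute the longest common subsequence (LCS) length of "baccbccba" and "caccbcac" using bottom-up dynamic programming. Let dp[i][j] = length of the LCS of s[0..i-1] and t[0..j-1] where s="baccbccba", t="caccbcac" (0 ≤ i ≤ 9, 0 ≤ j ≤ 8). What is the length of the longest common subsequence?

   ''  c  a  c  c  b  c  a  c
''  0  0  0  0  0  0  0  0  0
 b  0  0  0  0  0  1  1  1  1
 a  0  0  1  1  1  1  1  2  2
 c  0  1  1  2  2  2  2  2  3
 c  0  1  1  2  3  3  3  3  3
 b  0  1  1  2  3  4  4  4  4
 c  0  1  1  2  3  4  5  5  5
 c  0  1  1  2  3  4  5  5  6
 b  0  1  1  2  3  4  5  5  6
 a  0  1  2  2  3  4  5  6  6

6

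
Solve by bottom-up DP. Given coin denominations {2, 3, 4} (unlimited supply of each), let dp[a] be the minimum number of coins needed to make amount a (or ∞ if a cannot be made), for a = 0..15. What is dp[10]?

 a  0  1  2  3  4  5  6  7  8  9 10 11 12 13 14 15
dp  0  -  1  1  1  2  2  2  2  3  3  3  3  4  4  4
(- denotes ∞ / unreachable)

3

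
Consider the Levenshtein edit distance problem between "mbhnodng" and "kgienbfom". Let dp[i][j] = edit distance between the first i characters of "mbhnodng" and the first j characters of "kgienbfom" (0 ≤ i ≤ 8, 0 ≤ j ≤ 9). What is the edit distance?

   ''  k  g  i  e  n  b  f  o  m
''  0  1  2  3  4  5  6  7  8  9
 m  1  1  2  3  4  5  6  7  8  8
 b  2  2  2  3  4  5  5  6  7  8
 h  3  3  3  3  4  5  6  6  7  8
 n  4  4  4  4  4  4  5  6  7  8
 o  5  5  5  5  5  5  5  6  6  7
 d  6  6  6  6  6  6  6  6  7  7
 n  7  7  7  7  7  6  7  7  7  8
 g  8  8  7  8  8  7  7  8  8  8

8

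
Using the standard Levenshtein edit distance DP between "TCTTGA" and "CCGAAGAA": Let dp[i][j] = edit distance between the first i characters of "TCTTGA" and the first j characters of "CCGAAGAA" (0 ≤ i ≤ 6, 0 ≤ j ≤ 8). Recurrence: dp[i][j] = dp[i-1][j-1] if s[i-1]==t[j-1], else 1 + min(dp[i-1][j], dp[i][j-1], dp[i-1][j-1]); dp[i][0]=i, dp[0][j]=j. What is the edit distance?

   ''  C  C  G  A  A  G  A  A
''  0  1  2  3  4  5  6  7  8
 T  1  1  2  3  4  5  6  7  8
 C  2  1  1  2  3  4  5  6  7
 T  3  2  2  2  3  4  5  6  7
 T  4  3  3  3  3  4  5  6  7
 G  5  4  4  3  4  4  4  5  6
 A  6  5  5  4  3  4  5  4  5

5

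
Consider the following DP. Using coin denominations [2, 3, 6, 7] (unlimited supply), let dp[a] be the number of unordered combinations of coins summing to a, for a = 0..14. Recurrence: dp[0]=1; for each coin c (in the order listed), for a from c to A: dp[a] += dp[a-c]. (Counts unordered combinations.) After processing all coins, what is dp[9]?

4

after  coin     0     1     2     3     4     5     6     7     8     9    10    11    12    13    14
          2     1     0     1     0     1     0     1     0     1     0     1     0     1     0     1
          3     1     0     1     1     1     1     2     1     2     2     2     2     3     2     3
          6     1     0     1     1     1     1     3     1     3     3     3     3     6     3     6
          7     1     0     1     1     1     1     3     2     3     4     4     4     7     6     8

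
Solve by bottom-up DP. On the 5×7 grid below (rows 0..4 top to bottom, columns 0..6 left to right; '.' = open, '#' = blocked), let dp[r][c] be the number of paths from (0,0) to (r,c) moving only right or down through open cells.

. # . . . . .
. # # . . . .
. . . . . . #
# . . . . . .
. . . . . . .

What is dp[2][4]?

r\c   0   1   2   3   4   5   6
  0   1   0   0   0   0   0   0
  1   1   0   0   0   0   0   0
  2   1   1   1   1   1   1   0
  3   0   1   2   3   4   5   5
  4   0   1   3   6  10  15  20

1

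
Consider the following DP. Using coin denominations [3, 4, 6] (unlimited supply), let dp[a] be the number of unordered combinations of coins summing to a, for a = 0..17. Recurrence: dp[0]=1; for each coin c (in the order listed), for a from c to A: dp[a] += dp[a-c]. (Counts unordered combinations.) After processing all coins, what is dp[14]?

after  coin     0     1     2     3     4     5     6     7     8     9    10    11    12    13    14    15    16    17
          3     1     0     0     1     0     0     1     0     0     1     0     0     1     0     0     1     0     0
          4     1     0     0     1     1     0     1     1     1     1     1     1     2     1     1     2     2     1
          6     1     0     0     1     1     0     2     1     1     2     2     1     4     2     2     4     4     2

2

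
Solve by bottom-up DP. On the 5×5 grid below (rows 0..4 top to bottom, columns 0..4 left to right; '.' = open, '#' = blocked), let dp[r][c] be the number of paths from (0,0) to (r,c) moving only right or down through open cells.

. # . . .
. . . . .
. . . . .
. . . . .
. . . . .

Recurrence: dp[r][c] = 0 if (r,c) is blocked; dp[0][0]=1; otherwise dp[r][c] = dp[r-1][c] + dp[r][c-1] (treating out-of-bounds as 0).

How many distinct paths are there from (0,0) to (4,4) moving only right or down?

35

r\c   0   1   2   3   4
  0   1   0   0   0   0
  1   1   1   1   1   1
  2   1   2   3   4   5
  3   1   3   6  10  15
  4   1   4  10  20  35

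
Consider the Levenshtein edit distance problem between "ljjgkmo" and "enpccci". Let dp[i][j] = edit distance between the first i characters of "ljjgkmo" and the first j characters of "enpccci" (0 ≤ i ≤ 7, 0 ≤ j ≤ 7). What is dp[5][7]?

   ''  e  n  p  c  c  c  i
''  0  1  2  3  4  5  6  7
 l  1  1  2  3  4  5  6  7
 j  2  2  2  3  4  5  6  7
 j  3  3  3  3  4  5  6  7
 g  4  4  4  4  4  5  6  7
 k  5  5  5  5  5  5  6  7
 m  6  6  6  6  6  6  6  7
 o  7  7  7  7  7  7  7  7

7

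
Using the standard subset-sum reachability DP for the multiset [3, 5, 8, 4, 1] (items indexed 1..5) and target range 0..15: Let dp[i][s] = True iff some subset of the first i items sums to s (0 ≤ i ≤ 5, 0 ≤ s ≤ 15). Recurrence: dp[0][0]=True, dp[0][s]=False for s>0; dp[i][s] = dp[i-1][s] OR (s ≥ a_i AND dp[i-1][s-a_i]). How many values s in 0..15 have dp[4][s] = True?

11

i\s   0   1   2   3   4   5   6   7   8   9  10  11  12  13  14  15
  0   T   F   F   F   F   F   F   F   F   F   F   F   F   F   F   F
  1   T   F   F   T   F   F   F   F   F   F   F   F   F   F   F   F
  2   T   F   F   T   F   T   F   F   T   F   F   F   F   F   F   F
  3   T   F   F   T   F   T   F   F   T   F   F   T   F   T   F   F
  4   T   F   F   T   T   T   F   T   T   T   F   T   T   T   F   T
  5   T   T   F   T   T   T   T   T   T   T   T   T   T   T   T   T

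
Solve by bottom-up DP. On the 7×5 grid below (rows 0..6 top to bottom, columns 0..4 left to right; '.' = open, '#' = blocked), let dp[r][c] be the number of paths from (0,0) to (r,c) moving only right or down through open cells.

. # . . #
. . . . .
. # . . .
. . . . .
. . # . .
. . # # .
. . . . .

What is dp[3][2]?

r\c   0   1   2   3   4
  0   1   0   0   0   0
  1   1   1   1   1   1
  2   1   0   1   2   3
  3   1   1   2   4   7
  4   1   2   0   4  11
  5   1   3   0   0  11
  6   1   4   4   4  15

2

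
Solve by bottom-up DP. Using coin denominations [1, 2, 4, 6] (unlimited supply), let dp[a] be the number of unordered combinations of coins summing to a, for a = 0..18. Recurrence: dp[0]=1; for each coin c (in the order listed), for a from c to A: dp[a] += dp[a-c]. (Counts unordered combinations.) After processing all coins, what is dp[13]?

23

after  coin     0     1     2     3     4     5     6     7     8     9    10    11    12    13    14    15    16    17    18
          1     1     1     1     1     1     1     1     1     1     1     1     1     1     1     1     1     1     1     1
          2     1     1     2     2     3     3     4     4     5     5     6     6     7     7     8     8     9     9    10
          4     1     1     2     2     4     4     6     6     9     9    12    12    16    16    20    20    25    25    30
          6     1     1     2     2     4     4     7     7    11    11    16    16    23    23    31    31    41    41    53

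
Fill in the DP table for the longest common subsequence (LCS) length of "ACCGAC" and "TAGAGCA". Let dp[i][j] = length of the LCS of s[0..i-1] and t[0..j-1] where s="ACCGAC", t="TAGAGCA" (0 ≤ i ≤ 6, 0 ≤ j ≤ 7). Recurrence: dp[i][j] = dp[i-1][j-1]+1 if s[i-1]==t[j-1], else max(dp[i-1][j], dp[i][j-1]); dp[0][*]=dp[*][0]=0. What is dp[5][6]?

   ''  T  A  G  A  G  C  A
''  0  0  0  0  0  0  0  0
 A  0  0  1  1  1  1  1  1
 C  0  0  1  1  1  1  2  2
 C  0  0  1  1  1  1  2  2
 G  0  0  1  2  2  2  2  2
 A  0  0  1  2  3  3  3  3
 C  0  0  1  2  3  3  4  4

3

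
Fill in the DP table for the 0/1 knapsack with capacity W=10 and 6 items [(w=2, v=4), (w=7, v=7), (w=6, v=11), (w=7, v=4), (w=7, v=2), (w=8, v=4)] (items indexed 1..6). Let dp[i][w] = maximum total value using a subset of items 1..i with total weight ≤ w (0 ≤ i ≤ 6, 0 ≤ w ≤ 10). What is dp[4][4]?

4

i\w   0   1   2   3   4   5   6   7   8   9  10
  0   0   0   0   0   0   0   0   0   0   0   0
  1   0   0   4   4   4   4   4   4   4   4   4
  2   0   0   4   4   4   4   4   7   7  11  11
  3   0   0   4   4   4   4  11  11  15  15  15
  4   0   0   4   4   4   4  11  11  15  15  15
  5   0   0   4   4   4   4  11  11  15  15  15
  6   0   0   4   4   4   4  11  11  15  15  15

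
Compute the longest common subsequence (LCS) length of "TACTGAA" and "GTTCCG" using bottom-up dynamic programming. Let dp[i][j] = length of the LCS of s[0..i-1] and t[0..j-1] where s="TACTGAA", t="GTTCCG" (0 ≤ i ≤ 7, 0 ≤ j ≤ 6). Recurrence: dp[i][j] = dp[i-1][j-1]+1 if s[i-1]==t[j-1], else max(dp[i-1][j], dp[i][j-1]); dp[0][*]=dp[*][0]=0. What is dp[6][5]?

2

   ''  G  T  T  C  C  G
''  0  0  0  0  0  0  0
 T  0  0  1  1  1  1  1
 A  0  0  1  1  1  1  1
 C  0  0  1  1  2  2  2
 T  0  0  1  2  2  2  2
 G  0  1  1  2  2  2  3
 A  0  1  1  2  2  2  3
 A  0  1  1  2  2  2  3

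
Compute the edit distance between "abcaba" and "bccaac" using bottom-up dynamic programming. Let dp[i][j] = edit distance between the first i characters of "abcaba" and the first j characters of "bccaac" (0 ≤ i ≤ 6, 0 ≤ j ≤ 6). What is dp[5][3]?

3

   ''  b  c  c  a  a  c
''  0  1  2  3  4  5  6
 a  1  1  2  3  3  4  5
 b  2  1  2  3  4  4  5
 c  3  2  1  2  3  4  4
 a  4  3  2  2  2  3  4
 b  5  4  3  3  3  3  4
 a  6  5  4  4  3  3  4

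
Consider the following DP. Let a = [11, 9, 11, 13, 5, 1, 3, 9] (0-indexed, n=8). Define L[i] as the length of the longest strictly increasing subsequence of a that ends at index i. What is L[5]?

   i    0    1    2    3    4    5    6    7
a[i]   11    9   11   13    5    1    3    9
L[i]    1    1    2    3    1    1    2    3

1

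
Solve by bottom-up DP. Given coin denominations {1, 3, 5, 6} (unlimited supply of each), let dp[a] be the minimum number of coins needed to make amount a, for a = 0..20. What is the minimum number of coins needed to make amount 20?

4

 a  0  1  2  3  4  5  6  7  8  9 10 11 12 13 14 15 16 17 18 19 20
dp  0  1  2  1  2  1  1  2  2  2  2  2  2  3  3  3  3  3  3  4  4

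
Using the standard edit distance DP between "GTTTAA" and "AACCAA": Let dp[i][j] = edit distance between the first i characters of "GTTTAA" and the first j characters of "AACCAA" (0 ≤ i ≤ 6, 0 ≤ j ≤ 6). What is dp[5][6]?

   ''  A  A  C  C  A  A
''  0  1  2  3  4  5  6
 G  1  1  2  3  4  5  6
 T  2  2  2  3  4  5  6
 T  3  3  3  3  4  5  6
 T  4  4  4  4  4  5  6
 A  5  4  4  5  5  4  5
 A  6  5  4  5  6  5  4

5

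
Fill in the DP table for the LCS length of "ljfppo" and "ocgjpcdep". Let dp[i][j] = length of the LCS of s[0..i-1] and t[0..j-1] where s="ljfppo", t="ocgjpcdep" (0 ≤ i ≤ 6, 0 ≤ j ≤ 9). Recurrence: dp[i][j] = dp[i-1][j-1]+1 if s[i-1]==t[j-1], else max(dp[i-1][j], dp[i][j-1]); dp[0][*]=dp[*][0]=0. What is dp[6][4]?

1

   ''  o  c  g  j  p  c  d  e  p
''  0  0  0  0  0  0  0  0  0  0
 l  0  0  0  0  0  0  0  0  0  0
 j  0  0  0  0  1  1  1  1  1  1
 f  0  0  0  0  1  1  1  1  1  1
 p  0  0  0  0  1  2  2  2  2  2
 p  0  0  0  0  1  2  2  2  2  3
 o  0  1  1  1  1  2  2  2  2  3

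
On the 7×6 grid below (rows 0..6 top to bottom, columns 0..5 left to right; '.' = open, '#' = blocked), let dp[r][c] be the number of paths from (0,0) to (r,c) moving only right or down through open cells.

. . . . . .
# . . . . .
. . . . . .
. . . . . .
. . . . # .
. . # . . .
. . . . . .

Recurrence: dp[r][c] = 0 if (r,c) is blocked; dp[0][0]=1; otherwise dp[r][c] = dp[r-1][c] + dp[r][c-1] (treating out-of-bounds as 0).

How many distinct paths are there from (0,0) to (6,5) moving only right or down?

r\c   0   1   2   3   4   5
  0   1   1   1   1   1   1
  1   0   1   2   3   4   5
  2   0   1   3   6  10  15
  3   0   1   4  10  20  35
  4   0   1   5  15   0  35
  5   0   1   0  15  15  50
  6   0   1   1  16  31  81

81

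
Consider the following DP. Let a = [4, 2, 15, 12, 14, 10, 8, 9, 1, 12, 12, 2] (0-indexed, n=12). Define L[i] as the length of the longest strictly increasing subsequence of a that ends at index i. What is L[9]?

4

   i    0    1    2    3    4    5    6    7    8    9   10   11
a[i]    4    2   15   12   14   10    8    9    1   12   12    2
L[i]    1    1    2    2    3    2    2    3    1    4    4    2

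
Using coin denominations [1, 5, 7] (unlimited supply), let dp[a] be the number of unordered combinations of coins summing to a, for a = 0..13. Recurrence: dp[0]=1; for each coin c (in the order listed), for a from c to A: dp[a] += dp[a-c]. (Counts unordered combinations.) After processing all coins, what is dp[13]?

5

after  coin     0     1     2     3     4     5     6     7     8     9    10    11    12    13
          1     1     1     1     1     1     1     1     1     1     1     1     1     1     1
          5     1     1     1     1     1     2     2     2     2     2     3     3     3     3
          7     1     1     1     1     1     2     2     3     3     3     4     4     5     5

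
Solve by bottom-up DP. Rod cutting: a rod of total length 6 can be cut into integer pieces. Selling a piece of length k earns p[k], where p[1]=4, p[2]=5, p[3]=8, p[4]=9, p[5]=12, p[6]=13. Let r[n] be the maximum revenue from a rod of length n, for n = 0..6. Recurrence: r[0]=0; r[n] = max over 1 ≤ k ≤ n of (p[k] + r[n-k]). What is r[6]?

24

   n    0    1    2    3    4    5    6
r[n]    0    4    8   12   16   20   24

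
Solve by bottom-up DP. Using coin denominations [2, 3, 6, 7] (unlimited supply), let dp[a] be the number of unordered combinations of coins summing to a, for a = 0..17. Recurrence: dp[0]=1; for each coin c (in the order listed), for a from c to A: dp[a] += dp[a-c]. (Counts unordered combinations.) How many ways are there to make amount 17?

10

after  coin     0     1     2     3     4     5     6     7     8     9    10    11    12    13    14    15    16    17
          2     1     0     1     0     1     0     1     0     1     0     1     0     1     0     1     0     1     0
          3     1     0     1     1     1     1     2     1     2     2     2     2     3     2     3     3     3     3
          6     1     0     1     1     1     1     3     1     3     3     3     3     6     3     6     6     6     6
          7     1     0     1     1     1     1     3     2     3     4     4     4     7     6     8     9    10    10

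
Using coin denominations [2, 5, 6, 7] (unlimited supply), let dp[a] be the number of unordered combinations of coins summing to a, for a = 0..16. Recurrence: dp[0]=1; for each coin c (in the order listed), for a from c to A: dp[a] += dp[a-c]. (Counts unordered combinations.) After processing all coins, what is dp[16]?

after  coin     0     1     2     3     4     5     6     7     8     9    10    11    12    13    14    15    16
          2     1     0     1     0     1     0     1     0     1     0     1     0     1     0     1     0     1
          5     1     0     1     0     1     1     1     1     1     1     2     1     2     1     2     2     2
          6     1     0     1     0     1     1     2     1     2     1     3     2     4     2     4     3     5
          7     1     0     1     0     1     1     2     2     2     2     3     3     5     4     6     5     7

7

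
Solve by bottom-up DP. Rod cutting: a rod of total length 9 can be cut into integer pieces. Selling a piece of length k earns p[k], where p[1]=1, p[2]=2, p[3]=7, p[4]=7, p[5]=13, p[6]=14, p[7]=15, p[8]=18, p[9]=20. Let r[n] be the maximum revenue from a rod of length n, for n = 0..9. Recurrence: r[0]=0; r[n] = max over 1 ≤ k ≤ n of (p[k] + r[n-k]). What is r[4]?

8

   n    0    1    2    3    4    5    6    7    8    9
r[n]    0    1    2    7    8   13   14   15   20   21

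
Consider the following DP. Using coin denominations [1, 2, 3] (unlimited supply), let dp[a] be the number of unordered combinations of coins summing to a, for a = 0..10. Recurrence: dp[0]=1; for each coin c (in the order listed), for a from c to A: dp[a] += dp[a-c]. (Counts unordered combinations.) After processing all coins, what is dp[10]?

after  coin     0     1     2     3     4     5     6     7     8     9    10
          1     1     1     1     1     1     1     1     1     1     1     1
          2     1     1     2     2     3     3     4     4     5     5     6
          3     1     1     2     3     4     5     7     8    10    12    14

14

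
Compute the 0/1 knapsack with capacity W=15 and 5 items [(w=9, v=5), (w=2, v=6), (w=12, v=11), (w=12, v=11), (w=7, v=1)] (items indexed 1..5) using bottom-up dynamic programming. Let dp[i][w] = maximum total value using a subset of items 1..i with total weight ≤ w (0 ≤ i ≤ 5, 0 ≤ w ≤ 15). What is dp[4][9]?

i\w   0   1   2   3   4   5   6   7   8   9  10  11  12  13  14  15
  0   0   0   0   0   0   0   0   0   0   0   0   0   0   0   0   0
  1   0   0   0   0   0   0   0   0   0   5   5   5   5   5   5   5
  2   0   0   6   6   6   6   6   6   6   6   6  11  11  11  11  11
  3   0   0   6   6   6   6   6   6   6   6   6  11  11  11  17  17
  4   0   0   6   6   6   6   6   6   6   6   6  11  11  11  17  17
  5   0   0   6   6   6   6   6   6   6   7   7  11  11  11  17  17

6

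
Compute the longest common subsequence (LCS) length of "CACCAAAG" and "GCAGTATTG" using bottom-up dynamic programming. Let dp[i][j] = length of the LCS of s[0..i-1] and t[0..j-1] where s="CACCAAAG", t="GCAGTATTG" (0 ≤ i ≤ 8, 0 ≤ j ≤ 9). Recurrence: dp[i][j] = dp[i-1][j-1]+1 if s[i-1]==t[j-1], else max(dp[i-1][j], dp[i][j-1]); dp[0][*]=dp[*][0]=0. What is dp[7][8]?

   ''  G  C  A  G  T  A  T  T  G
''  0  0  0  0  0  0  0  0  0  0
 C  0  0  1  1  1  1  1  1  1  1
 A  0  0  1  2  2  2  2  2  2  2
 C  0  0  1  2  2  2  2  2  2  2
 C  0  0  1  2  2  2  2  2  2  2
 A  0  0  1  2  2  2  3  3  3  3
 A  0  0  1  2  2  2  3  3  3  3
 A  0  0  1  2  2  2  3  3  3  3
 G  0  1  1  2  3  3  3  3  3  4

3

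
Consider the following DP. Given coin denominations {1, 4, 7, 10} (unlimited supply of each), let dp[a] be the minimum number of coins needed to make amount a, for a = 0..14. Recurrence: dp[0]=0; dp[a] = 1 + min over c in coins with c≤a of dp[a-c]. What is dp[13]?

 a  0  1  2  3  4  5  6  7  8  9 10 11 12 13 14
dp  0  1  2  3  1  2  3  1  2  3  1  2  3  4  2

4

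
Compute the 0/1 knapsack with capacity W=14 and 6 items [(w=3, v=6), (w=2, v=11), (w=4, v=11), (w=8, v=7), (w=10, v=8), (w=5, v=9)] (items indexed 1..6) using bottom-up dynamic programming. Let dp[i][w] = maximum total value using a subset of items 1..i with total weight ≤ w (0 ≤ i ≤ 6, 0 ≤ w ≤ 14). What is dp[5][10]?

i\w   0   1   2   3   4   5   6   7   8   9  10  11  12  13  14
  0   0   0   0   0   0   0   0   0   0   0   0   0   0   0   0
  1   0   0   0   6   6   6   6   6   6   6   6   6   6   6   6
  2   0   0  11  11  11  17  17  17  17  17  17  17  17  17  17
  3   0   0  11  11  11  17  22  22  22  28  28  28  28  28  28
  4   0   0  11  11  11  17  22  22  22  28  28  28  28  28  29
  5   0   0  11  11  11  17  22  22  22  28  28  28  28  28  29
  6   0   0  11  11  11  17  22  22  22  28  28  31  31  31  37

28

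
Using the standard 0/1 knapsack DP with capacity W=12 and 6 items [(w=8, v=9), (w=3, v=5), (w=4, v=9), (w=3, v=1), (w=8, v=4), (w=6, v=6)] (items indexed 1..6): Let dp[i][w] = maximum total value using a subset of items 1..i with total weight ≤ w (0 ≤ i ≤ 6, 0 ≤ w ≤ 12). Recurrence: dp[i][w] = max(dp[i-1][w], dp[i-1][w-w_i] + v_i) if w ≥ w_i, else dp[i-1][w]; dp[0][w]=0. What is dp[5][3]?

i\w   0   1   2   3   4   5   6   7   8   9  10  11  12
  0   0   0   0   0   0   0   0   0   0   0   0   0   0
  1   0   0   0   0   0   0   0   0   9   9   9   9   9
  2   0   0   0   5   5   5   5   5   9   9   9  14  14
  3   0   0   0   5   9   9   9  14  14  14  14  14  18
  4   0   0   0   5   9   9   9  14  14  14  15  15  18
  5   0   0   0   5   9   9   9  14  14  14  15  15  18
  6   0   0   0   5   9   9   9  14  14  14  15  15  18

5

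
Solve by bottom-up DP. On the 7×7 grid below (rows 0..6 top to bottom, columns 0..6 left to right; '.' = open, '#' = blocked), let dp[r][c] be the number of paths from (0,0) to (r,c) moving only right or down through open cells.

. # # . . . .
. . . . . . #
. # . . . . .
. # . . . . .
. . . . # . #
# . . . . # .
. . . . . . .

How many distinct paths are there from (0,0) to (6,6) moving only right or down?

r\c   0   1   2   3   4   5   6
  0   1   0   0   0   0   0   0
  1   1   1   1   1   1   1   0
  2   1   0   1   2   3   4   4
  3   1   0   1   3   6  10  14
  4   1   1   2   5   0  10   0
  5   0   1   3   8   8   0   0
  6   0   1   4  12  20  20  20

20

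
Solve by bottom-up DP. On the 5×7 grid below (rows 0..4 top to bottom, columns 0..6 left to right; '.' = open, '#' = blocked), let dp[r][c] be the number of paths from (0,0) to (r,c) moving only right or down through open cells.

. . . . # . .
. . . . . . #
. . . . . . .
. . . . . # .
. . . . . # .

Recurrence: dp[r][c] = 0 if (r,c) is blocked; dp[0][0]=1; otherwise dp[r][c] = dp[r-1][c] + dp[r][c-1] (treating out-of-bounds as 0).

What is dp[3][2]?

r\c   0   1   2   3   4   5   6
  0   1   1   1   1   0   0   0
  1   1   2   3   4   4   4   0
  2   1   3   6  10  14  18  18
  3   1   4  10  20  34   0  18
  4   1   5  15  35  69   0  18

10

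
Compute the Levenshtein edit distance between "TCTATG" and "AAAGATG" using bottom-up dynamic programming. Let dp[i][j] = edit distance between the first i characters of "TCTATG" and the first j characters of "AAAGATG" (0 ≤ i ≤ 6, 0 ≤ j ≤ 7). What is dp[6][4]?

4

   ''  A  A  A  G  A  T  G
''  0  1  2  3  4  5  6  7
 T  1  1  2  3  4  5  5  6
 C  2  2  2  3  4  5  6  6
 T  3  3  3  3  4  5  5  6
 A  4  3  3  3  4  4  5  6
 T  5  4  4  4  4  5  4  5
 G  6  5  5  5  4  5  5  4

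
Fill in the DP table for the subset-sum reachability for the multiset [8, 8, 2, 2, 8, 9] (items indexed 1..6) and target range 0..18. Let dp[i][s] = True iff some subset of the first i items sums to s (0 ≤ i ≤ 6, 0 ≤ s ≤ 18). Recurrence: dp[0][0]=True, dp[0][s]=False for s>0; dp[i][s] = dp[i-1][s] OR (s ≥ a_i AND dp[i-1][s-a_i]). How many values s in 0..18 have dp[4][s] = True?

8

i\s   0   1   2   3   4   5   6   7   8   9  10  11  12  13  14  15  16  17  18
  0   T   F   F   F   F   F   F   F   F   F   F   F   F   F   F   F   F   F   F
  1   T   F   F   F   F   F   F   F   T   F   F   F   F   F   F   F   F   F   F
  2   T   F   F   F   F   F   F   F   T   F   F   F   F   F   F   F   T   F   F
  3   T   F   T   F   F   F   F   F   T   F   T   F   F   F   F   F   T   F   T
  4   T   F   T   F   T   F   F   F   T   F   T   F   T   F   F   F   T   F   T
  5   T   F   T   F   T   F   F   F   T   F   T   F   T   F   F   F   T   F   T
  6   T   F   T   F   T   F   F   F   T   T   T   T   T   T   F   F   T   T   T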